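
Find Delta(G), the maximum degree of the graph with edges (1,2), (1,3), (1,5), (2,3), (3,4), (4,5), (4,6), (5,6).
3 (attained at vertices 1, 3, 4, 5)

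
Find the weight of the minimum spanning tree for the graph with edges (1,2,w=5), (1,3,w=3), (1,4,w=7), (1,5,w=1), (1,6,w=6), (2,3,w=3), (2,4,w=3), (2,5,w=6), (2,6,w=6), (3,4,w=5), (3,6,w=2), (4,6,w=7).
12 (MST edges: (1,3,w=3), (1,5,w=1), (2,3,w=3), (2,4,w=3), (3,6,w=2); sum of weights 3 + 1 + 3 + 3 + 2 = 12)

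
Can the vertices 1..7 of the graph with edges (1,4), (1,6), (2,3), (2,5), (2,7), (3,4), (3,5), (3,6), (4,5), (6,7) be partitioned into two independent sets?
No (odd cycle of length 5: 3 -> 6 -> 1 -> 4 -> 5 -> 3)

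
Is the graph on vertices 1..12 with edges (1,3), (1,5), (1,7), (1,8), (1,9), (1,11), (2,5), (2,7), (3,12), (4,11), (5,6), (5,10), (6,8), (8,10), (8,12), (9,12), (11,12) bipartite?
Yes. Partition: {1, 2, 4, 6, 10, 12}, {3, 5, 7, 8, 9, 11}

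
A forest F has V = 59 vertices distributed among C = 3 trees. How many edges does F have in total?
56 (Each of the 3 component trees on V_i vertices has V_i - 1 edges; summing gives V - C = 59 - 3 = 56)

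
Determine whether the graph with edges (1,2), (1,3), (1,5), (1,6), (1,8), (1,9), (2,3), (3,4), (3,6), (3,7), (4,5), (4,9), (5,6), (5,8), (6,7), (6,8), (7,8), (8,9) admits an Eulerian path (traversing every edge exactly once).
No (6 vertices have odd degree: {3, 4, 6, 7, 8, 9}; Eulerian path requires 0 or 2)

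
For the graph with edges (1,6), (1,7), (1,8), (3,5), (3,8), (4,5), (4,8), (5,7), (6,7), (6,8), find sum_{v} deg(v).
20 (handshake: sum of degrees = 2|E| = 2 x 10 = 20)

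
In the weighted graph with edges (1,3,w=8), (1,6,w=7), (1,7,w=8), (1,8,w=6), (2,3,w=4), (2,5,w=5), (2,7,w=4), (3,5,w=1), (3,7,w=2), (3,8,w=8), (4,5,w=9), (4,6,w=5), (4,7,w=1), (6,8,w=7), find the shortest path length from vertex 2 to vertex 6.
10 (path: 2 -> 7 -> 4 -> 6; weights 4 + 1 + 5 = 10)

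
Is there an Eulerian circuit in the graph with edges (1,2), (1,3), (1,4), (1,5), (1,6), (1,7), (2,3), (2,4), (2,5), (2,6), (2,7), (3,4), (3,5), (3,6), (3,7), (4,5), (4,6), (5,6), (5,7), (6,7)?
No (2 vertices have odd degree: {4, 7}; Eulerian circuit requires 0)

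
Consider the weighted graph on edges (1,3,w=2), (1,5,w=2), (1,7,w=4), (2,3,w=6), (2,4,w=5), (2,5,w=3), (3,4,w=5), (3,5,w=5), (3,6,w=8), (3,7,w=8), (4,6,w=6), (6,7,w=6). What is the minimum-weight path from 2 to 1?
5 (path: 2 -> 5 -> 1; weights 3 + 2 = 5)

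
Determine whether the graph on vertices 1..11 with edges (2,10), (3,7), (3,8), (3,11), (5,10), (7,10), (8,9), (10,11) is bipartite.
Yes. Partition: {1, 2, 4, 5, 6, 7, 8, 11}, {3, 9, 10}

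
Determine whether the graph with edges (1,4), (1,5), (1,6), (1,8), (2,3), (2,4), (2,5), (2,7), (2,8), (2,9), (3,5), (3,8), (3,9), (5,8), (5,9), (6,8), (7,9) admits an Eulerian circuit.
No (2 vertices have odd degree: {5, 8}; Eulerian circuit requires 0)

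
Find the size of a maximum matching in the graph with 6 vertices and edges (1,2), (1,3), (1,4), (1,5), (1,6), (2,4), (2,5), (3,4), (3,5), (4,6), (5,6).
3 (matching: (1,6), (2,5), (3,4); upper bound floor(n/2) = floor(6/2) = 3)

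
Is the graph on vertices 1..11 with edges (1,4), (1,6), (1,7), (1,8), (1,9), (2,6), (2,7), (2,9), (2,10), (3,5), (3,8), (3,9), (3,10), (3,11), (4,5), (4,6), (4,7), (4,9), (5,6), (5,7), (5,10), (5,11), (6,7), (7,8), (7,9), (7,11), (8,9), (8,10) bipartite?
No (odd cycle of length 3: 7 -> 1 -> 6 -> 7)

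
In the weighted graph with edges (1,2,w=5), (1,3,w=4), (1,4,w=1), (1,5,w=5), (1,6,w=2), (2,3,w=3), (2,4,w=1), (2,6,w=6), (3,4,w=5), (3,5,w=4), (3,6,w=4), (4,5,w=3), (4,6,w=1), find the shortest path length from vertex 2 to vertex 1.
2 (path: 2 -> 4 -> 1; weights 1 + 1 = 2)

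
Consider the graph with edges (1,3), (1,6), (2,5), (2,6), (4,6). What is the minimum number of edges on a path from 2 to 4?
2 (path: 2 -> 6 -> 4, 2 edges)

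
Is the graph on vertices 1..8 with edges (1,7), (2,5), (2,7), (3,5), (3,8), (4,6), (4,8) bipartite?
Yes. Partition: {1, 2, 3, 4}, {5, 6, 7, 8}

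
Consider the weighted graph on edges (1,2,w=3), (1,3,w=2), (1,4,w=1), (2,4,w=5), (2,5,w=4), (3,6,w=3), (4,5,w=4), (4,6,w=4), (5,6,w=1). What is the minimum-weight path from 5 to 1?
5 (path: 5 -> 4 -> 1; weights 4 + 1 = 5)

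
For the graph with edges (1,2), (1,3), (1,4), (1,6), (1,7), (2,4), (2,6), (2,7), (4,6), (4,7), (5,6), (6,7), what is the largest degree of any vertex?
5 (attained at vertices 1, 6)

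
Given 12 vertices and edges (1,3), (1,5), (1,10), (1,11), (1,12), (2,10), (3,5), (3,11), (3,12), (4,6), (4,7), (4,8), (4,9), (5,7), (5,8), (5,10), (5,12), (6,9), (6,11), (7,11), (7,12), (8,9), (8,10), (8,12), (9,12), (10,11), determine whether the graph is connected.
Yes (BFS from 1 visits [1, 3, 5, 10, 11, 12, 7, 8, 2, 6, 9, 4] — all 12 vertices reached)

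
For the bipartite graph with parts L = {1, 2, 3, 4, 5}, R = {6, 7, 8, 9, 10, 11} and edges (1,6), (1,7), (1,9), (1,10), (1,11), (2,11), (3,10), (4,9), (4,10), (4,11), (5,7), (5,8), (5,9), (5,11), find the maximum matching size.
5 (matching: (1,7), (2,11), (3,10), (4,9), (5,8); upper bound min(|L|,|R|) = min(5,6) = 5)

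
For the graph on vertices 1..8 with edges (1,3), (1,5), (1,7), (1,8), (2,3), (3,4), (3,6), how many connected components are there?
1 (components: {1, 2, 3, 4, 5, 6, 7, 8})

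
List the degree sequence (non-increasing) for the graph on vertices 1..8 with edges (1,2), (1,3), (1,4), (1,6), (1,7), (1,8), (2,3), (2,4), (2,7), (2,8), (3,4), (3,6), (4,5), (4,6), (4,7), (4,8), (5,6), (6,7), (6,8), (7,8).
[7, 6, 6, 5, 5, 5, 4, 2] (degrees: deg(1)=6, deg(2)=5, deg(3)=4, deg(4)=7, deg(5)=2, deg(6)=6, deg(7)=5, deg(8)=5)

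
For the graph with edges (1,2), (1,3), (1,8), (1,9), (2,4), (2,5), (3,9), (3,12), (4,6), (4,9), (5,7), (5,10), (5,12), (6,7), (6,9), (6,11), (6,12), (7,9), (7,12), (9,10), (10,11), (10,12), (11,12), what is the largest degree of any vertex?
6 (attained at vertices 9, 12)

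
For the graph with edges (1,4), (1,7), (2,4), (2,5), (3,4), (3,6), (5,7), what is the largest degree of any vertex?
3 (attained at vertex 4)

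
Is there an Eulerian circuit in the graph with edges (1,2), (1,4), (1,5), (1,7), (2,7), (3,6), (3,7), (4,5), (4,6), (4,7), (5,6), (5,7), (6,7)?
Yes (the graph is connected and all 7 vertices have even degree)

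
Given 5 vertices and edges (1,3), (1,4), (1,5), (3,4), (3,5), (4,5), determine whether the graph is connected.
No, it has 2 components: {1, 3, 4, 5}, {2}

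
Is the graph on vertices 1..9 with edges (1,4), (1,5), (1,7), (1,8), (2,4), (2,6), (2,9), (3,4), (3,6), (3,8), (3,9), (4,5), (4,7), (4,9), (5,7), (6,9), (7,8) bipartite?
No (odd cycle of length 3: 5 -> 1 -> 4 -> 5)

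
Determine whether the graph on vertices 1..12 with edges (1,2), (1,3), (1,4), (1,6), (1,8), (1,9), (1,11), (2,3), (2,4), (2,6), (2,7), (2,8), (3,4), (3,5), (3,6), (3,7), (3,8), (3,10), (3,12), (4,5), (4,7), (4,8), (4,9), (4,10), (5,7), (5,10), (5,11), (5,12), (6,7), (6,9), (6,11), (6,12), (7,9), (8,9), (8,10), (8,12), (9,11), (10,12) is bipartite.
No (odd cycle of length 3: 4 -> 1 -> 9 -> 4)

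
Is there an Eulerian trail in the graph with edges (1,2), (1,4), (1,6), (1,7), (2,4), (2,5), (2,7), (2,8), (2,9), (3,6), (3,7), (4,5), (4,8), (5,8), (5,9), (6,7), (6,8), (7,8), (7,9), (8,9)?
Yes — and in fact it has an Eulerian circuit (the graph is connected and all 9 vertices have even degree)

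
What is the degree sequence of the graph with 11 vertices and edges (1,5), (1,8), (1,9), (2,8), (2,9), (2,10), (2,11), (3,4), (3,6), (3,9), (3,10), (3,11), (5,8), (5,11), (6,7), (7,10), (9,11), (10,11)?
[5, 5, 4, 4, 4, 3, 3, 3, 2, 2, 1] (degrees: deg(1)=3, deg(2)=4, deg(3)=5, deg(4)=1, deg(5)=3, deg(6)=2, deg(7)=2, deg(8)=3, deg(9)=4, deg(10)=4, deg(11)=5)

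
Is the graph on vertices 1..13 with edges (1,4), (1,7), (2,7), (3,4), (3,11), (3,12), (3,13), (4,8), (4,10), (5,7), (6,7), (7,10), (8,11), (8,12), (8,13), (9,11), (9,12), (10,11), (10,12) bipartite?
Yes. Partition: {1, 2, 3, 5, 6, 8, 9, 10}, {4, 7, 11, 12, 13}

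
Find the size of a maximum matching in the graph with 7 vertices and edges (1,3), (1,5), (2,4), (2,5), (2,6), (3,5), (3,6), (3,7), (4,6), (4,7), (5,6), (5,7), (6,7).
3 (matching: (2,5), (3,6), (4,7); upper bound floor(n/2) = floor(7/2) = 3)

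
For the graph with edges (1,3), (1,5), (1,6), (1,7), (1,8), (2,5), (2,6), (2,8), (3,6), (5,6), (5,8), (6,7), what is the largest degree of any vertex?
5 (attained at vertices 1, 6)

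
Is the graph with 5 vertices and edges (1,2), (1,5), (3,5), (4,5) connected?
Yes (BFS from 1 visits [1, 2, 5, 3, 4] — all 5 vertices reached)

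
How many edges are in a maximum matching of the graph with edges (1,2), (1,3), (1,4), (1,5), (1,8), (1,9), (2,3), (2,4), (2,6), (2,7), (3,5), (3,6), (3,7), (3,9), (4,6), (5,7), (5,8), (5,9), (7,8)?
4 (matching: (1,9), (2,7), (4,6), (5,8); upper bound floor(n/2) = floor(9/2) = 4)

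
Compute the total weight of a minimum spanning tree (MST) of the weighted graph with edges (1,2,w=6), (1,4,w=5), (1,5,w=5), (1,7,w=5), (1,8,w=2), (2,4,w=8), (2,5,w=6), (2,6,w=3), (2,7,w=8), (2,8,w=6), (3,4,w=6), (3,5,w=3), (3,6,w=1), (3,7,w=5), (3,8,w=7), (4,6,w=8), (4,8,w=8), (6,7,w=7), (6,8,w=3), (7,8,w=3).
20 (MST edges: (1,4,w=5), (1,8,w=2), (2,6,w=3), (3,5,w=3), (3,6,w=1), (6,8,w=3), (7,8,w=3); sum of weights 5 + 2 + 3 + 3 + 1 + 3 + 3 = 20)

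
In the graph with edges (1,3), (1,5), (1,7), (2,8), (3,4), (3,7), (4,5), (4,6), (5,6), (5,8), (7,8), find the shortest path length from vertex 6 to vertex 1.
2 (path: 6 -> 5 -> 1, 2 edges)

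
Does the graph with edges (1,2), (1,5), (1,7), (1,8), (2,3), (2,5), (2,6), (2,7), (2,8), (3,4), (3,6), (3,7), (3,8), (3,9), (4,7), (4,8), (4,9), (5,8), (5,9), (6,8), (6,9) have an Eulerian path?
Yes — and in fact it has an Eulerian circuit (the graph is connected and all 9 vertices have even degree)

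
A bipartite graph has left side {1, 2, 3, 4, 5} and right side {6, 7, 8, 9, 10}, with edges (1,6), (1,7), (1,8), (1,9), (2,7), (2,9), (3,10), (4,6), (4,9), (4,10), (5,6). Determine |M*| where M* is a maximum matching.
5 (matching: (1,8), (2,7), (3,10), (4,9), (5,6); upper bound min(|L|,|R|) = min(5,5) = 5)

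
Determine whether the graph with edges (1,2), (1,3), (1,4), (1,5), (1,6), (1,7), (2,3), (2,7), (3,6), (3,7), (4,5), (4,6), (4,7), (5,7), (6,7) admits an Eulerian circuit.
No (2 vertices have odd degree: {2, 5}; Eulerian circuit requires 0)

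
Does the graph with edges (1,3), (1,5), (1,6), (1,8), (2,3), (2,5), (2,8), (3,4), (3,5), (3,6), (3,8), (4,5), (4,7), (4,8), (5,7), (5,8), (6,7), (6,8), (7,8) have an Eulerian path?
Yes (the graph is connected and exactly 2 vertices have odd degree: {2, 8}; any Eulerian path must start and end at those)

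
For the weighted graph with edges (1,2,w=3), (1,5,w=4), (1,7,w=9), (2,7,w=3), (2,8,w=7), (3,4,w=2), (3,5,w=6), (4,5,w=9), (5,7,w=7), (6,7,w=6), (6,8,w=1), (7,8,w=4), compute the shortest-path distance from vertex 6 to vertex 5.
12 (path: 6 -> 8 -> 7 -> 5; weights 1 + 4 + 7 = 12)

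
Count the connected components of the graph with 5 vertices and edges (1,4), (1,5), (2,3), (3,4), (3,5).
1 (components: {1, 2, 3, 4, 5})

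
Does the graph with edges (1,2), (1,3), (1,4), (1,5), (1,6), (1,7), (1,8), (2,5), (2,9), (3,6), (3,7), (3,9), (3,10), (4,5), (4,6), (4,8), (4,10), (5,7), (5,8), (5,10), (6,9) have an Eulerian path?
No (8 vertices have odd degree: {1, 2, 3, 4, 7, 8, 9, 10}; Eulerian path requires 0 or 2)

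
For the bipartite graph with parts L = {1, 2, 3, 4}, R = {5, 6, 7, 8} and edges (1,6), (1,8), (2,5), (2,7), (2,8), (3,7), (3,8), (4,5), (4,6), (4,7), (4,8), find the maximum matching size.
4 (matching: (1,6), (2,7), (3,8), (4,5); upper bound min(|L|,|R|) = min(4,4) = 4)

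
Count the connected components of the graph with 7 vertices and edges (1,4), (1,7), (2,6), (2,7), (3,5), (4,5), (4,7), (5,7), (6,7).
1 (components: {1, 2, 3, 4, 5, 6, 7})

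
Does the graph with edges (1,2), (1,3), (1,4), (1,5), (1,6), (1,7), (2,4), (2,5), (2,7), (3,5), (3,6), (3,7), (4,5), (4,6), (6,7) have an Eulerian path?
Yes — and in fact it has an Eulerian circuit (the graph is connected and all 7 vertices have even degree)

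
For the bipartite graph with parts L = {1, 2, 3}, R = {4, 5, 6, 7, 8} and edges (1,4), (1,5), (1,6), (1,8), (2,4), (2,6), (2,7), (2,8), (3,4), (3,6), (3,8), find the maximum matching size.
3 (matching: (1,8), (2,7), (3,6); upper bound min(|L|,|R|) = min(3,5) = 3)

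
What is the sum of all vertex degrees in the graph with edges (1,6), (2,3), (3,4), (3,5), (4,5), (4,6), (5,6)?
14 (handshake: sum of degrees = 2|E| = 2 x 7 = 14)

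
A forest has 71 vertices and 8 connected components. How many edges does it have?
63 (Each of the 8 component trees on V_i vertices has V_i - 1 edges; summing gives V - C = 71 - 8 = 63)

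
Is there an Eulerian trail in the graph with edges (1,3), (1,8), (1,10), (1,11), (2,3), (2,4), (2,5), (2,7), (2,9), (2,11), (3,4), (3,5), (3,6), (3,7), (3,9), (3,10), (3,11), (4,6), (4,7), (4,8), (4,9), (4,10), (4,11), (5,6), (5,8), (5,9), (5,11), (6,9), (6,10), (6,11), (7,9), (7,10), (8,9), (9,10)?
Yes (the graph is connected and exactly 2 vertices have odd degree: {3, 7}; any Eulerian path must start and end at those)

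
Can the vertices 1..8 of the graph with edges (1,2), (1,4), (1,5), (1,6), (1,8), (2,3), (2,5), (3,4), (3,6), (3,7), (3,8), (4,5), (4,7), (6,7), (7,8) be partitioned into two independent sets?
No (odd cycle of length 3: 2 -> 1 -> 5 -> 2)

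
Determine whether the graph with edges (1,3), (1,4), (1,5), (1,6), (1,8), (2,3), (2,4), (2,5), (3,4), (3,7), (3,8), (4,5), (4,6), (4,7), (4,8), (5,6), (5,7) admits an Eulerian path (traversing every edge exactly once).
No (8 vertices have odd degree: {1, 2, 3, 4, 5, 6, 7, 8}; Eulerian path requires 0 or 2)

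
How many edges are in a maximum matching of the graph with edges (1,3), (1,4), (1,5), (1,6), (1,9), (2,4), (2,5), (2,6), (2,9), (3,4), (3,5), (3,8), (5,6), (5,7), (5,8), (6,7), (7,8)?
4 (matching: (1,6), (2,9), (3,8), (5,7); upper bound floor(n/2) = floor(9/2) = 4)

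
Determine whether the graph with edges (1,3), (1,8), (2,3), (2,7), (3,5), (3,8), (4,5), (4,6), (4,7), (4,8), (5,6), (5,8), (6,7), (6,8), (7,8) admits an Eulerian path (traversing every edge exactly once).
Yes — and in fact it has an Eulerian circuit (the graph is connected and all 8 vertices have even degree)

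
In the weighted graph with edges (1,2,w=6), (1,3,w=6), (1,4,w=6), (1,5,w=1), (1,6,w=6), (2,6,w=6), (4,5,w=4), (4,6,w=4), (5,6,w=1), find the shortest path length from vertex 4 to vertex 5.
4 (path: 4 -> 5; weights 4 = 4)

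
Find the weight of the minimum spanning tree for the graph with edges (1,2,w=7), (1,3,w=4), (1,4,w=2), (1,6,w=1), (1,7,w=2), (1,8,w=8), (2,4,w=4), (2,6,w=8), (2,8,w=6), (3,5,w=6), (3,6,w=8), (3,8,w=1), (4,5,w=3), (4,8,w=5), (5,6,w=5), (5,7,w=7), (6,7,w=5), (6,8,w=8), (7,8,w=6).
17 (MST edges: (1,3,w=4), (1,4,w=2), (1,6,w=1), (1,7,w=2), (2,4,w=4), (3,8,w=1), (4,5,w=3); sum of weights 4 + 2 + 1 + 2 + 4 + 1 + 3 = 17)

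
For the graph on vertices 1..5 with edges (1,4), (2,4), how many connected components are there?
3 (components: {1, 2, 4}, {3}, {5})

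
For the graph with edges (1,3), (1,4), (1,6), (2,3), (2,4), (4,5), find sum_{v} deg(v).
12 (handshake: sum of degrees = 2|E| = 2 x 6 = 12)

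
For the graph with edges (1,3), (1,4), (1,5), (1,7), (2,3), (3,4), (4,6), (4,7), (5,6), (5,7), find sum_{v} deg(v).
20 (handshake: sum of degrees = 2|E| = 2 x 10 = 20)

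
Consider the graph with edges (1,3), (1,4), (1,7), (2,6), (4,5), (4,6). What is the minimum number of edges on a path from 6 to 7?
3 (path: 6 -> 4 -> 1 -> 7, 3 edges)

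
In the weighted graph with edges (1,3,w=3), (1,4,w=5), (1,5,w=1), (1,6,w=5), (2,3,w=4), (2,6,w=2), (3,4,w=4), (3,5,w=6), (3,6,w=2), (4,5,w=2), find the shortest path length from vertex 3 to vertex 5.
4 (path: 3 -> 1 -> 5; weights 3 + 1 = 4)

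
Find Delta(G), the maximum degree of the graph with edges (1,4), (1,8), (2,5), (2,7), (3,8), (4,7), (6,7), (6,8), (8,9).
4 (attained at vertex 8)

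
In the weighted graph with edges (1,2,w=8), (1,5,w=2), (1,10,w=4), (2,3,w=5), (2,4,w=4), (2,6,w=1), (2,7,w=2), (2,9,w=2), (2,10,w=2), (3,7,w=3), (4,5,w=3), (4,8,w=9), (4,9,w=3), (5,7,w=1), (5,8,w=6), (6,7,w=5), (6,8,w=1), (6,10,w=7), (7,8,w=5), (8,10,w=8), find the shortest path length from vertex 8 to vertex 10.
4 (path: 8 -> 6 -> 2 -> 10; weights 1 + 1 + 2 = 4)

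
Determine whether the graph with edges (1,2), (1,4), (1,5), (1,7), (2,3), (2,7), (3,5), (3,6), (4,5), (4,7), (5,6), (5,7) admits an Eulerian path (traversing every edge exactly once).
No (4 vertices have odd degree: {2, 3, 4, 5}; Eulerian path requires 0 or 2)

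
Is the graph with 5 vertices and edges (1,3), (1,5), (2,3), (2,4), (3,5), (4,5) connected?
Yes (BFS from 1 visits [1, 3, 5, 2, 4] — all 5 vertices reached)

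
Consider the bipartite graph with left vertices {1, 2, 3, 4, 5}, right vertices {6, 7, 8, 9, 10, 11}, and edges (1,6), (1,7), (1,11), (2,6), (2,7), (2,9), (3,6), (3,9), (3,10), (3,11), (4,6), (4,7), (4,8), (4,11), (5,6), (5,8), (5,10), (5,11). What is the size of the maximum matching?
5 (matching: (1,11), (2,9), (3,10), (4,7), (5,8); upper bound min(|L|,|R|) = min(5,6) = 5)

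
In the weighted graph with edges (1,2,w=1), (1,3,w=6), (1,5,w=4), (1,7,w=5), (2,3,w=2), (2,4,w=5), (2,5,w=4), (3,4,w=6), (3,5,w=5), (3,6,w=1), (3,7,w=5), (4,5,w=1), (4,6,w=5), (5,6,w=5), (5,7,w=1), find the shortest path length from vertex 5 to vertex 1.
4 (path: 5 -> 1; weights 4 = 4)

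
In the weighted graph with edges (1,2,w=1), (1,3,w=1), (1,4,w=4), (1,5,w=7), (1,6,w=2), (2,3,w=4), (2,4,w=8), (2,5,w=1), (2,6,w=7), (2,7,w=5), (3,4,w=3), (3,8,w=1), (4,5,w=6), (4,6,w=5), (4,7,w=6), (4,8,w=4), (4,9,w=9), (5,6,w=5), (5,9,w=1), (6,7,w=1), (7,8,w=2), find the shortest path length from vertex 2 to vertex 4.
5 (path: 2 -> 1 -> 4; weights 1 + 4 = 5)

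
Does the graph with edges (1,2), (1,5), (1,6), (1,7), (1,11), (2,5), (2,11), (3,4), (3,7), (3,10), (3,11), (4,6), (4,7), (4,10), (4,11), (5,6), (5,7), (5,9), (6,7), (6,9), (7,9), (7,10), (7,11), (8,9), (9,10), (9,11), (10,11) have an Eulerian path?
No (8 vertices have odd degree: {1, 2, 4, 5, 6, 8, 10, 11}; Eulerian path requires 0 or 2)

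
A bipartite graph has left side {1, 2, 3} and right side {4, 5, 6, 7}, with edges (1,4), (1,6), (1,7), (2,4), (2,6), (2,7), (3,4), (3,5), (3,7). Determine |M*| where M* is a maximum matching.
3 (matching: (1,7), (2,6), (3,5); upper bound min(|L|,|R|) = min(3,4) = 3)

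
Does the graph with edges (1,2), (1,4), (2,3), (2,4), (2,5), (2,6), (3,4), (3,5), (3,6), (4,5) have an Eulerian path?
Yes (the graph is connected and exactly 2 vertices have odd degree: {2, 5}; any Eulerian path must start and end at those)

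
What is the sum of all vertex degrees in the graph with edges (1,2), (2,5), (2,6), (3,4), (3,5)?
10 (handshake: sum of degrees = 2|E| = 2 x 5 = 10)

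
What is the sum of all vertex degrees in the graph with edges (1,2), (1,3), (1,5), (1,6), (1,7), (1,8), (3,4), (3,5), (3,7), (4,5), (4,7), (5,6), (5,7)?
26 (handshake: sum of degrees = 2|E| = 2 x 13 = 26)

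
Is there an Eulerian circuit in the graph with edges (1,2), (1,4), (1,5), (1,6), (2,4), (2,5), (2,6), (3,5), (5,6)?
No (2 vertices have odd degree: {3, 6}; Eulerian circuit requires 0)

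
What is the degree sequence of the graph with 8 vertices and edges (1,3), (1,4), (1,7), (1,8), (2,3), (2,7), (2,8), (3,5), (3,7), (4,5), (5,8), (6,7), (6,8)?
[4, 4, 4, 4, 3, 3, 2, 2] (degrees: deg(1)=4, deg(2)=3, deg(3)=4, deg(4)=2, deg(5)=3, deg(6)=2, deg(7)=4, deg(8)=4)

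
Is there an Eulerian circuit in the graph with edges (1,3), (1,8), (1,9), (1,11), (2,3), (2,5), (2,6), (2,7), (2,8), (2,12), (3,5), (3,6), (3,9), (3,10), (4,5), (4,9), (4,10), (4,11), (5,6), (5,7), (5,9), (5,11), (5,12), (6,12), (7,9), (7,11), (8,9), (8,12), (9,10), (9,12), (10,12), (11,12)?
No (2 vertices have odd degree: {11, 12}; Eulerian circuit requires 0)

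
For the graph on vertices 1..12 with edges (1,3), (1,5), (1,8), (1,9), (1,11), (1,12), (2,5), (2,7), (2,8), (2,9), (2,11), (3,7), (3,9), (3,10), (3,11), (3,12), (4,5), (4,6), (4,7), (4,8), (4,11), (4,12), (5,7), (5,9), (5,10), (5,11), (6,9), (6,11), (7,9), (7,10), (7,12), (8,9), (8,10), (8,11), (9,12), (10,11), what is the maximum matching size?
6 (matching: (1,3), (2,7), (4,6), (5,11), (8,10), (9,12); upper bound floor(n/2) = floor(12/2) = 6)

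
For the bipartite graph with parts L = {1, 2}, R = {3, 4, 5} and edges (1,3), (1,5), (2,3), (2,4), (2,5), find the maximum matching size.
2 (matching: (1,5), (2,4); upper bound min(|L|,|R|) = min(2,3) = 2)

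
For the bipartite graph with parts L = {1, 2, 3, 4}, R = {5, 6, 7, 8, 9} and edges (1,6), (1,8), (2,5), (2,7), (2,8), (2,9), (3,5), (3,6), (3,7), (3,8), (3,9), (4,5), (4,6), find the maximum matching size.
4 (matching: (1,8), (2,9), (3,7), (4,6); upper bound min(|L|,|R|) = min(4,5) = 4)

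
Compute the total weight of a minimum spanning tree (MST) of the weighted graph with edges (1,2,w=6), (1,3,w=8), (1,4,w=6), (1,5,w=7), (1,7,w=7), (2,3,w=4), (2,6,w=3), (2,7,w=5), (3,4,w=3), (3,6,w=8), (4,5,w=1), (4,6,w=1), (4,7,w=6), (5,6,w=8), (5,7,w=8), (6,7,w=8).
19 (MST edges: (1,2,w=6), (2,6,w=3), (2,7,w=5), (3,4,w=3), (4,5,w=1), (4,6,w=1); sum of weights 6 + 3 + 5 + 3 + 1 + 1 = 19)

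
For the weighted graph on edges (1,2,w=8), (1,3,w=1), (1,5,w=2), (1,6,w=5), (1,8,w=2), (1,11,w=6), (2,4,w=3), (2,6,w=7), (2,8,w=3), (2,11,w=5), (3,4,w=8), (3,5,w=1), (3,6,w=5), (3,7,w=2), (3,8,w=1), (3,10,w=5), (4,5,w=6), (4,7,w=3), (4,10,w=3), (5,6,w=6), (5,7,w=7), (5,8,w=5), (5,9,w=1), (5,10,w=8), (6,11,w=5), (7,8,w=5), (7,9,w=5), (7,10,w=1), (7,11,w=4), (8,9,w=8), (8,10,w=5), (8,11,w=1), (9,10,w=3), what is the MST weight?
19 (MST edges: (1,3,w=1), (1,6,w=5), (2,4,w=3), (2,8,w=3), (3,5,w=1), (3,7,w=2), (3,8,w=1), (5,9,w=1), (7,10,w=1), (8,11,w=1); sum of weights 1 + 5 + 3 + 3 + 1 + 2 + 1 + 1 + 1 + 1 = 19)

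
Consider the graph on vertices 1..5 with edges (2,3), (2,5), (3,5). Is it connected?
No, it has 3 components: {1}, {2, 3, 5}, {4}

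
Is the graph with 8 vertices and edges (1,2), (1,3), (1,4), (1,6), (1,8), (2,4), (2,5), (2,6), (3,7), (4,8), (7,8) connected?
Yes (BFS from 1 visits [1, 2, 3, 4, 6, 8, 5, 7] — all 8 vertices reached)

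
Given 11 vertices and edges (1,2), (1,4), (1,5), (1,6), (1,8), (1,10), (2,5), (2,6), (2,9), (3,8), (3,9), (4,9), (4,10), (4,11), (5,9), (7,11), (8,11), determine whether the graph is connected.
Yes (BFS from 1 visits [1, 2, 4, 5, 6, 8, 10, 9, 11, 3, 7] — all 11 vertices reached)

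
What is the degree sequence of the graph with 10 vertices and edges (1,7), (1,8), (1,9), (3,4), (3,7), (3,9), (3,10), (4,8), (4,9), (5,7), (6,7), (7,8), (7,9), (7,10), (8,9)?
[7, 5, 4, 4, 3, 3, 2, 1, 1, 0] (degrees: deg(1)=3, deg(2)=0, deg(3)=4, deg(4)=3, deg(5)=1, deg(6)=1, deg(7)=7, deg(8)=4, deg(9)=5, deg(10)=2)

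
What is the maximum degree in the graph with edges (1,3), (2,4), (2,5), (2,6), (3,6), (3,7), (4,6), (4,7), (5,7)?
3 (attained at vertices 2, 3, 4, 6, 7)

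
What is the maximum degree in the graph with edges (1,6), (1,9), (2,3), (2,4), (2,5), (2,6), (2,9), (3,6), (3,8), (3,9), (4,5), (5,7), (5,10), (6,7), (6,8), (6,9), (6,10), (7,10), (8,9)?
7 (attained at vertex 6)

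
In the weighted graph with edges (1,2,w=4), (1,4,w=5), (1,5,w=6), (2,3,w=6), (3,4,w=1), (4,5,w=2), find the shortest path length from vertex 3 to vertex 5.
3 (path: 3 -> 4 -> 5; weights 1 + 2 = 3)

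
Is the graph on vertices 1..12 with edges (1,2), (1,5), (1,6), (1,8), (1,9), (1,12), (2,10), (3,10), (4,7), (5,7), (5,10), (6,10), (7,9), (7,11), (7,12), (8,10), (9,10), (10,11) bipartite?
Yes. Partition: {1, 7, 10}, {2, 3, 4, 5, 6, 8, 9, 11, 12}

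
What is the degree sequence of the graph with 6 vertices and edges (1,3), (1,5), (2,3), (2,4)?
[2, 2, 2, 1, 1, 0] (degrees: deg(1)=2, deg(2)=2, deg(3)=2, deg(4)=1, deg(5)=1, deg(6)=0)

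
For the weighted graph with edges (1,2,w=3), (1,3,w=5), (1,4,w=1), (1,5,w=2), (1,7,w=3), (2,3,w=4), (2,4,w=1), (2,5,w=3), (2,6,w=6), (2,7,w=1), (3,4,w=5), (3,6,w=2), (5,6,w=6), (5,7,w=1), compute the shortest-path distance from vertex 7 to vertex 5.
1 (path: 7 -> 5; weights 1 = 1)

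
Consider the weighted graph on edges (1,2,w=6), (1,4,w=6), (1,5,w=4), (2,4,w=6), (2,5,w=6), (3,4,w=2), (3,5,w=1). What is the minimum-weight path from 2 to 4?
6 (path: 2 -> 4; weights 6 = 6)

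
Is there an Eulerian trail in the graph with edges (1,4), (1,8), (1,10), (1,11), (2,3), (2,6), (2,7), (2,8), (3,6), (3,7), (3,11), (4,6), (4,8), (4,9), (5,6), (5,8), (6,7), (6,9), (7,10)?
Yes — and in fact it has an Eulerian circuit (the graph is connected and all 11 vertices have even degree)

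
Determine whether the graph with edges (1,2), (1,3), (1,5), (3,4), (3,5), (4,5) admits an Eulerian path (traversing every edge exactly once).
No (4 vertices have odd degree: {1, 2, 3, 5}; Eulerian path requires 0 or 2)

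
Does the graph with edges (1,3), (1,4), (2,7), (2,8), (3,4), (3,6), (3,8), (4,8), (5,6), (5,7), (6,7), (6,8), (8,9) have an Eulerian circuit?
No (4 vertices have odd degree: {4, 7, 8, 9}; Eulerian circuit requires 0)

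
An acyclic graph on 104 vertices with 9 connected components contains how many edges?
95 (Each of the 9 component trees on V_i vertices has V_i - 1 edges; summing gives V - C = 104 - 9 = 95)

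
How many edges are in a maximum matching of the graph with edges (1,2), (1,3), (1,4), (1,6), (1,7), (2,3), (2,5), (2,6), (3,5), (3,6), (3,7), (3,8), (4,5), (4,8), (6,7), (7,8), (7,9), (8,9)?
4 (matching: (1,6), (3,8), (4,5), (7,9); upper bound floor(n/2) = floor(9/2) = 4)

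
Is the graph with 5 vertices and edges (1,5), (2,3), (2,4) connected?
No, it has 2 components: {1, 5}, {2, 3, 4}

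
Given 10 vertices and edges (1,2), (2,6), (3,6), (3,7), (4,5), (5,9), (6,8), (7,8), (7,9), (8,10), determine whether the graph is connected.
Yes (BFS from 1 visits [1, 2, 6, 3, 8, 7, 10, 9, 5, 4] — all 10 vertices reached)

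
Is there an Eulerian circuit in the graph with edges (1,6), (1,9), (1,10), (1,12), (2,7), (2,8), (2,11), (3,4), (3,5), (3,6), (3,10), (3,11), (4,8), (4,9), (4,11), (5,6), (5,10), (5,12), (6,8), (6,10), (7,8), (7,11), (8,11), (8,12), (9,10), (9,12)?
No (6 vertices have odd degree: {2, 3, 6, 7, 10, 11}; Eulerian circuit requires 0)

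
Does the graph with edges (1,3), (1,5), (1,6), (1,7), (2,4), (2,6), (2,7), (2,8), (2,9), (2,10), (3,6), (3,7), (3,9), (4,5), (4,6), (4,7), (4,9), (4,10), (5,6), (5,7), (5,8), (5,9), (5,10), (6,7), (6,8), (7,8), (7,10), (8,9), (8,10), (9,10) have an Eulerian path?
Yes (the graph is connected and exactly 2 vertices have odd degree: {5, 6}; any Eulerian path must start and end at those)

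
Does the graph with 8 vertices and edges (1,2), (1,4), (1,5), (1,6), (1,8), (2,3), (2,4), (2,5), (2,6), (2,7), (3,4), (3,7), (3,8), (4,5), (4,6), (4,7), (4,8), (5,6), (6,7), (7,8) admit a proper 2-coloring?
No (odd cycle of length 3: 2 -> 1 -> 5 -> 2)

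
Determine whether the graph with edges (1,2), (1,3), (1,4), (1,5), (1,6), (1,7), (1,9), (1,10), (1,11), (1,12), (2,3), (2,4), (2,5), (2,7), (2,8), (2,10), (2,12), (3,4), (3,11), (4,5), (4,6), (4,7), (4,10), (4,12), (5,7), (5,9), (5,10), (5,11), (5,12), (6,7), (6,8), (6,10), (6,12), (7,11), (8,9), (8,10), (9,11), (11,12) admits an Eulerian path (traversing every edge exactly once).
Yes — and in fact it has an Eulerian circuit (the graph is connected and all 12 vertices have even degree)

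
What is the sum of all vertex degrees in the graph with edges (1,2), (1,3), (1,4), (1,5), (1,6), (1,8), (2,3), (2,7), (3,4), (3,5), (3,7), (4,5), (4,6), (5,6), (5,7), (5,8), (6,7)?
34 (handshake: sum of degrees = 2|E| = 2 x 17 = 34)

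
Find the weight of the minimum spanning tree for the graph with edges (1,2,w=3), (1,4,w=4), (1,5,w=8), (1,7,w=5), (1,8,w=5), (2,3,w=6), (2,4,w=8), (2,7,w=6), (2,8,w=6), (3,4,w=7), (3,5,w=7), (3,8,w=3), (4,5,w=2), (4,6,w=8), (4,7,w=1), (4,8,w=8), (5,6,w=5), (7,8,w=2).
20 (MST edges: (1,2,w=3), (1,4,w=4), (3,8,w=3), (4,5,w=2), (4,7,w=1), (5,6,w=5), (7,8,w=2); sum of weights 3 + 4 + 3 + 2 + 1 + 5 + 2 = 20)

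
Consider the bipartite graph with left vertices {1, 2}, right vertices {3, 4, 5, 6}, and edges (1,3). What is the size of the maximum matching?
1 (matching: (1,3); upper bound min(|L|,|R|) = min(2,4) = 2)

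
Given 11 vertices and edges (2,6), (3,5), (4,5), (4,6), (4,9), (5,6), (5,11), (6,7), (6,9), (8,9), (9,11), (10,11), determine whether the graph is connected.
No, it has 2 components: {1}, {2, 3, 4, 5, 6, 7, 8, 9, 10, 11}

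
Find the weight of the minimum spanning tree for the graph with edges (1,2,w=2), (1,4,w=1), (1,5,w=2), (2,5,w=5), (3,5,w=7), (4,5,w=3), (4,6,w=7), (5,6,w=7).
19 (MST edges: (1,2,w=2), (1,4,w=1), (1,5,w=2), (3,5,w=7), (4,6,w=7); sum of weights 2 + 1 + 2 + 7 + 7 = 19)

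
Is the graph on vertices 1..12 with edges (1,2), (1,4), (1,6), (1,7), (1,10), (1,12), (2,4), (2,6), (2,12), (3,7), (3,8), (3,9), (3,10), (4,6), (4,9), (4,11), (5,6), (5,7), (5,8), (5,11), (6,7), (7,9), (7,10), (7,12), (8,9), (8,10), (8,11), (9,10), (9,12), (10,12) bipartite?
No (odd cycle of length 3: 6 -> 1 -> 2 -> 6)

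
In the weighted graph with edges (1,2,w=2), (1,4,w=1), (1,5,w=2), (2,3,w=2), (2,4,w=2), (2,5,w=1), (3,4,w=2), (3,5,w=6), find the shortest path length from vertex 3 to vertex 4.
2 (path: 3 -> 4; weights 2 = 2)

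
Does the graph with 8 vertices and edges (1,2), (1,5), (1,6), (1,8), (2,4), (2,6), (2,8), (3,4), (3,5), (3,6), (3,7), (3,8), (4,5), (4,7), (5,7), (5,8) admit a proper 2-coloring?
No (odd cycle of length 3: 8 -> 1 -> 2 -> 8)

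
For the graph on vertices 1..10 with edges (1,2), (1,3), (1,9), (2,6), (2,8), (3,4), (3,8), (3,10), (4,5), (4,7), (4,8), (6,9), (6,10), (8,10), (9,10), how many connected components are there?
1 (components: {1, 2, 3, 4, 5, 6, 7, 8, 9, 10})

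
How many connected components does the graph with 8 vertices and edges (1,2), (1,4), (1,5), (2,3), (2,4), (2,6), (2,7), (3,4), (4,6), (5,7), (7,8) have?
1 (components: {1, 2, 3, 4, 5, 6, 7, 8})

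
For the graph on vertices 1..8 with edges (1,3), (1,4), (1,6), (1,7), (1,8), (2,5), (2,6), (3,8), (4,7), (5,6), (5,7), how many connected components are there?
1 (components: {1, 2, 3, 4, 5, 6, 7, 8})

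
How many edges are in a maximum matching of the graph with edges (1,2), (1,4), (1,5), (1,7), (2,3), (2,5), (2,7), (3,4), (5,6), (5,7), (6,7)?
3 (matching: (2,7), (3,4), (5,6); upper bound floor(n/2) = floor(7/2) = 3)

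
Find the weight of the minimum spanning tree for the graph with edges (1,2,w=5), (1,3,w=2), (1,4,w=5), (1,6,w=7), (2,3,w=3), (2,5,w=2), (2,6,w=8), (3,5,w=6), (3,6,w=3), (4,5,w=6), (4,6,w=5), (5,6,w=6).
15 (MST edges: (1,3,w=2), (1,4,w=5), (2,3,w=3), (2,5,w=2), (3,6,w=3); sum of weights 2 + 5 + 3 + 2 + 3 = 15)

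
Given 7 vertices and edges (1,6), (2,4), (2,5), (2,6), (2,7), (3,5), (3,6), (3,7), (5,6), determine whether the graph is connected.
Yes (BFS from 1 visits [1, 6, 2, 3, 5, 4, 7] — all 7 vertices reached)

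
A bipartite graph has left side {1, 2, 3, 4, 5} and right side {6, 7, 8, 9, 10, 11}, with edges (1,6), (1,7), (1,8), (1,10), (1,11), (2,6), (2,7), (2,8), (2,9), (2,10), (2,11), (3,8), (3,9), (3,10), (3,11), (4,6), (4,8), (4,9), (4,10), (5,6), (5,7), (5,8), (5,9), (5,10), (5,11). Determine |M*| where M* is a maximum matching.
5 (matching: (1,11), (2,10), (3,9), (4,8), (5,7); upper bound min(|L|,|R|) = min(5,6) = 5)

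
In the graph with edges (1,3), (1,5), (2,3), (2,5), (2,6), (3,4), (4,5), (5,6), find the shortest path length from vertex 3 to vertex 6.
2 (path: 3 -> 2 -> 6, 2 edges)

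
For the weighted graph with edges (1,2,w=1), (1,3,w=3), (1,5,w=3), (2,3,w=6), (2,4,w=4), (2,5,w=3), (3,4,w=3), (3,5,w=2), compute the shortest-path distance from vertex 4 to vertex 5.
5 (path: 4 -> 3 -> 5; weights 3 + 2 = 5)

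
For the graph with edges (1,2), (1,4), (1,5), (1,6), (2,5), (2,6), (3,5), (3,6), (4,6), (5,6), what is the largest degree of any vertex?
5 (attained at vertex 6)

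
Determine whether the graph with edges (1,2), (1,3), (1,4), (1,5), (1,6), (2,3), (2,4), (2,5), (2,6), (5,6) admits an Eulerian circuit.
No (4 vertices have odd degree: {1, 2, 5, 6}; Eulerian circuit requires 0)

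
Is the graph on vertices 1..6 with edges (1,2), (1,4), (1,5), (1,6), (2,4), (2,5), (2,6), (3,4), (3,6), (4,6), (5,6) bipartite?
No (odd cycle of length 3: 6 -> 1 -> 2 -> 6)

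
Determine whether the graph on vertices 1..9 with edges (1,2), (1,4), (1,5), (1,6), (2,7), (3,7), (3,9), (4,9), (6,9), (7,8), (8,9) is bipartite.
Yes. Partition: {1, 7, 9}, {2, 3, 4, 5, 6, 8}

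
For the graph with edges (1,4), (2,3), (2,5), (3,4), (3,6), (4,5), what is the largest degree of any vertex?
3 (attained at vertices 3, 4)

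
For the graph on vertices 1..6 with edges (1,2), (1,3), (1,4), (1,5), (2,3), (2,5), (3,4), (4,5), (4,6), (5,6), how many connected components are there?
1 (components: {1, 2, 3, 4, 5, 6})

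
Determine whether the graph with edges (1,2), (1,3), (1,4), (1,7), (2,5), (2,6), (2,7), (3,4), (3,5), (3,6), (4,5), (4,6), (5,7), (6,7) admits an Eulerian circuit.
Yes (the graph is connected and all 7 vertices have even degree)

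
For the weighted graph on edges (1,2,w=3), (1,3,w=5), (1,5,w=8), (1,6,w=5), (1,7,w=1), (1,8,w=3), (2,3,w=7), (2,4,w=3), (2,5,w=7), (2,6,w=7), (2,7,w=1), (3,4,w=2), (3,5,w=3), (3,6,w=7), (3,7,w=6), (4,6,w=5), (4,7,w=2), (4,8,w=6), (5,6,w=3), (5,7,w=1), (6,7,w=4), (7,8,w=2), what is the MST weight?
12 (MST edges: (1,7,w=1), (2,7,w=1), (3,4,w=2), (4,7,w=2), (5,6,w=3), (5,7,w=1), (7,8,w=2); sum of weights 1 + 1 + 2 + 2 + 3 + 1 + 2 = 12)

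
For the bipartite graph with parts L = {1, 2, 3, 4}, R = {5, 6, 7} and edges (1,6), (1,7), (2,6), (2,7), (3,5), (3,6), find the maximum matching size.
3 (matching: (1,7), (2,6), (3,5); upper bound min(|L|,|R|) = min(4,3) = 3)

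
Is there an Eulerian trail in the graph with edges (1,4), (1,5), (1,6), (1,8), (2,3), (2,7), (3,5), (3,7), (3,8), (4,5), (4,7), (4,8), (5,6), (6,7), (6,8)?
Yes — and in fact it has an Eulerian circuit (the graph is connected and all 8 vertices have even degree)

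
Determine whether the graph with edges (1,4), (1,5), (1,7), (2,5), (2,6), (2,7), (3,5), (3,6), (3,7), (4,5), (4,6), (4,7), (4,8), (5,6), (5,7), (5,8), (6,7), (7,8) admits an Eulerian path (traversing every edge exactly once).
No (8 vertices have odd degree: {1, 2, 3, 4, 5, 6, 7, 8}; Eulerian path requires 0 or 2)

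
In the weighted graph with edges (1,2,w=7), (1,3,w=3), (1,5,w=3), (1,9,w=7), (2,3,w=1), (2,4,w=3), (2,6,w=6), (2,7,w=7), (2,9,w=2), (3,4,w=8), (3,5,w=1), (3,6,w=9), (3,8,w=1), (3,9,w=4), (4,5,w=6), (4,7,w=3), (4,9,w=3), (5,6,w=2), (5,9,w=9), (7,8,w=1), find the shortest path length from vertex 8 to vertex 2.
2 (path: 8 -> 3 -> 2; weights 1 + 1 = 2)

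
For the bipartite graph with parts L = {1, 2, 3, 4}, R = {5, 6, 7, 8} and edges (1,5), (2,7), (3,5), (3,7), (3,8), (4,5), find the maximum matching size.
3 (matching: (1,5), (2,7), (3,8); upper bound min(|L|,|R|) = min(4,4) = 4)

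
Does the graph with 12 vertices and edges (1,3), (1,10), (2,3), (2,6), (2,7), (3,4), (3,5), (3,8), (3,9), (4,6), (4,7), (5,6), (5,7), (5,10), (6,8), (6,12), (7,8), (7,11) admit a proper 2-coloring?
Yes. Partition: {1, 2, 4, 5, 8, 9, 11, 12}, {3, 6, 7, 10}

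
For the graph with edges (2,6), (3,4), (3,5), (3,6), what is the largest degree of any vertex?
3 (attained at vertex 3)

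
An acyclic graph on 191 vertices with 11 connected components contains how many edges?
180 (Each of the 11 component trees on V_i vertices has V_i - 1 edges; summing gives V - C = 191 - 11 = 180)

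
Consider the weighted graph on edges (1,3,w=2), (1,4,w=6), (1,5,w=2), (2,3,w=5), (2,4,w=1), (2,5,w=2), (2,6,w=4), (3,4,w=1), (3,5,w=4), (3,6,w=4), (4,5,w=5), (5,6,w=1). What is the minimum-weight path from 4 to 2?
1 (path: 4 -> 2; weights 1 = 1)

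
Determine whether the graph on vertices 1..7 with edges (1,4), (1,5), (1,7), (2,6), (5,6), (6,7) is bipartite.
Yes. Partition: {1, 3, 6}, {2, 4, 5, 7}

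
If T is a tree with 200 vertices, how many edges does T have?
199 (A tree on V vertices has V - 1 edges, so 200 - 1 = 199)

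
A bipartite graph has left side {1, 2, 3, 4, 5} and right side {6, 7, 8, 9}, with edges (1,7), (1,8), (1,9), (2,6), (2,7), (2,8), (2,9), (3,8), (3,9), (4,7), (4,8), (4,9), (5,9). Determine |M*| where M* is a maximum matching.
4 (matching: (1,9), (2,6), (3,8), (4,7); upper bound min(|L|,|R|) = min(5,4) = 4)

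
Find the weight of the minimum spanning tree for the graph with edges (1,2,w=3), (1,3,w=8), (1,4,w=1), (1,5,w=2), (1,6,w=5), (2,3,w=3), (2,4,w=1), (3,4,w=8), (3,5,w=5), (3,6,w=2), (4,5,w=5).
9 (MST edges: (1,4,w=1), (1,5,w=2), (2,3,w=3), (2,4,w=1), (3,6,w=2); sum of weights 1 + 2 + 3 + 1 + 2 = 9)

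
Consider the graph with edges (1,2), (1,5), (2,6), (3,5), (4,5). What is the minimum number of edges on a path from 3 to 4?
2 (path: 3 -> 5 -> 4, 2 edges)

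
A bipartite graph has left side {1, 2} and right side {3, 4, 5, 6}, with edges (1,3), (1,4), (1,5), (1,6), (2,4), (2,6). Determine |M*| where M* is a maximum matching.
2 (matching: (1,5), (2,6); upper bound min(|L|,|R|) = min(2,4) = 2)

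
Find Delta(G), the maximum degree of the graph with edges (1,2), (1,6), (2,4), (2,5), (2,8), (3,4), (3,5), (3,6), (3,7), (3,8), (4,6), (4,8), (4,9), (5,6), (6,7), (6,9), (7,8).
6 (attained at vertex 6)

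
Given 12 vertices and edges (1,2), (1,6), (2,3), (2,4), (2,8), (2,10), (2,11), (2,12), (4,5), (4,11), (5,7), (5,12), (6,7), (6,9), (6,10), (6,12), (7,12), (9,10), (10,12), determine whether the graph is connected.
Yes (BFS from 1 visits [1, 2, 6, 3, 4, 8, 10, 11, 12, 7, 9, 5] — all 12 vertices reached)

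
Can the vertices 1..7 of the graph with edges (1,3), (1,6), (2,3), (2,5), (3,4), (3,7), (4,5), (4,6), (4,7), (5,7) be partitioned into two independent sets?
No (odd cycle of length 3: 4 -> 3 -> 7 -> 4)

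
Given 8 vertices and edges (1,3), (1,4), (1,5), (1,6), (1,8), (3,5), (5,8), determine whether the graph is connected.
No, it has 3 components: {1, 3, 4, 5, 6, 8}, {2}, {7}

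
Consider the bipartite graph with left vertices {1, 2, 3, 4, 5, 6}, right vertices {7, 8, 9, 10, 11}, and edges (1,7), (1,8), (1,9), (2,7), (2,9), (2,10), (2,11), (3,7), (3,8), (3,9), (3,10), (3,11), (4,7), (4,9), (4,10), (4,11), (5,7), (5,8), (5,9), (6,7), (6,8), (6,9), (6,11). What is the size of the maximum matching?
5 (matching: (1,9), (2,11), (3,10), (4,7), (5,8); upper bound min(|L|,|R|) = min(6,5) = 5)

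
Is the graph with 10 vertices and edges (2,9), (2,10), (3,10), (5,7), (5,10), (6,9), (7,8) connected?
No, it has 3 components: {1}, {2, 3, 5, 6, 7, 8, 9, 10}, {4}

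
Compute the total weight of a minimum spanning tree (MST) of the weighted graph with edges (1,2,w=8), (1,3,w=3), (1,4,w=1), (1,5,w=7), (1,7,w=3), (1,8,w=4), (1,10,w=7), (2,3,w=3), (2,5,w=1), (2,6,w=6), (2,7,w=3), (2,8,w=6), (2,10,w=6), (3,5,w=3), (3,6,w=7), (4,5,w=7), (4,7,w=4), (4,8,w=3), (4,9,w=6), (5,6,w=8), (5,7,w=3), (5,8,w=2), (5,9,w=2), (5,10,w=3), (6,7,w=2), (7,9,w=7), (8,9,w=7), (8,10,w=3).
20 (MST edges: (1,3,w=3), (1,4,w=1), (1,7,w=3), (2,5,w=1), (2,7,w=3), (5,8,w=2), (5,9,w=2), (5,10,w=3), (6,7,w=2); sum of weights 3 + 1 + 3 + 1 + 3 + 2 + 2 + 3 + 2 = 20)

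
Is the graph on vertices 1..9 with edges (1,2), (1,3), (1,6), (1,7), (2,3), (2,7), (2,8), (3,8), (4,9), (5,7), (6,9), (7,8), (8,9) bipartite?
No (odd cycle of length 3: 2 -> 1 -> 7 -> 2)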